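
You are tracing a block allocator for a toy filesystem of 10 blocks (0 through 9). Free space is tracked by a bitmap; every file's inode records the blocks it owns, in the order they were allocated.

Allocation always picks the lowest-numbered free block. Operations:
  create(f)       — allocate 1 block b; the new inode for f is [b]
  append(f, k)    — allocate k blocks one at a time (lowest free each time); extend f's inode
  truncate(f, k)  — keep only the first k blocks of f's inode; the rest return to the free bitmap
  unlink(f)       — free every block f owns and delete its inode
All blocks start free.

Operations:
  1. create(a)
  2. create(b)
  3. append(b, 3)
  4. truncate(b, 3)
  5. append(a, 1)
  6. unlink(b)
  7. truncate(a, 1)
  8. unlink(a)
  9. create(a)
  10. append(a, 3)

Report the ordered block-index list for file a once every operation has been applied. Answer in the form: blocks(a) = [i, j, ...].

blocks(a) = [0, 1, 2, 3]

  1. create(a)  ⇒  F.........  {a→[0]}
  2. create(b)  ⇒  FF........  {a→[0]; b→[1]}
  3. append(b, 3)  ⇒  FFFFF.....  {a→[0]; b→[1, 2, 3, 4]}
  4. truncate(b, 3)  ⇒  FFFF......  {a→[0]; b→[1, 2, 3]}
  5. append(a, 1)  ⇒  FFFFF.....  {a→[0, 4]; b→[1, 2, 3]}
  6. unlink(b)  ⇒  F...F.....  {a→[0, 4]}
  7. truncate(a, 1)  ⇒  F.........  {a→[0]}
  8. unlink(a)  ⇒  ..........  {}
  9. create(a)  ⇒  F.........  {a→[0]}
  10. append(a, 3)  ⇒  FFFF......  {a→[0, 1, 2, 3]}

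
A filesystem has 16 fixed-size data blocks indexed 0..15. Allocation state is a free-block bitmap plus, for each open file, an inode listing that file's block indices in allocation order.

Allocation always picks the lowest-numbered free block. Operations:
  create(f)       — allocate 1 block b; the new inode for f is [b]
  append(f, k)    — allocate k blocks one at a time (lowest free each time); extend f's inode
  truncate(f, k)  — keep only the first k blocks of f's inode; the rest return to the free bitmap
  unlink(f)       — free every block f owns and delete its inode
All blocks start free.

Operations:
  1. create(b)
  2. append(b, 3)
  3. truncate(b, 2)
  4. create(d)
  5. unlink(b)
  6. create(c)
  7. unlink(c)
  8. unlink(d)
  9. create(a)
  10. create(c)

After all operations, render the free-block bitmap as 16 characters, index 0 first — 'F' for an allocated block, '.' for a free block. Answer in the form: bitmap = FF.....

bitmap = FF..............

after create(b) → b:[0]  free=[F...............]
after append(b, 3) → b:[0, 1, 2, 3]  free=[FFFF............]
after truncate(b, 2) → b:[0, 1]  free=[FF..............]
after create(d) → b:[0, 1], d:[2]  free=[FFF.............]
after unlink(b) → d:[2]  free=[..F.............]
after create(c) → c:[0], d:[2]  free=[F.F.............]
after unlink(c) → d:[2]  free=[..F.............]
after unlink(d) →   free=[................]
after create(a) → a:[0]  free=[F...............]
after create(c) → a:[0], c:[1]  free=[FF..............]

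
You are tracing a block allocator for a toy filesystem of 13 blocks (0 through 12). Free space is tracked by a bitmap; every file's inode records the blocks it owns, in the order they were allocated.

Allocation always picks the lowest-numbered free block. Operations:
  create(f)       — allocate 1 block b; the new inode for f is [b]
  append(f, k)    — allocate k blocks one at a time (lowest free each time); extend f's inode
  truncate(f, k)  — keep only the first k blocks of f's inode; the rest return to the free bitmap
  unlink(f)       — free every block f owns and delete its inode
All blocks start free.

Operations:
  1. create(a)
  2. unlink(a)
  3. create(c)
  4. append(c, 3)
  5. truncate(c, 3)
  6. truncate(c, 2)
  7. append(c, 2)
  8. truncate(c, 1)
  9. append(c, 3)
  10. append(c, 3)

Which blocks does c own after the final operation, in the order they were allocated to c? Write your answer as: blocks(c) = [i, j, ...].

blocks(c) = [0, 1, 2, 3, 4, 5, 6]

create(a): bitmap=F............ | a=[0]
unlink(a): bitmap=............. | 
create(c): bitmap=F............ | c=[0]
append(c, 3): bitmap=FFFF......... | c=[0, 1, 2, 3]
truncate(c, 3): bitmap=FFF.......... | c=[0, 1, 2]
truncate(c, 2): bitmap=FF........... | c=[0, 1]
append(c, 2): bitmap=FFFF......... | c=[0, 1, 2, 3]
truncate(c, 1): bitmap=F............ | c=[0]
append(c, 3): bitmap=FFFF......... | c=[0, 1, 2, 3]
append(c, 3): bitmap=FFFFFFF...... | c=[0, 1, 2, 3, 4, 5, 6]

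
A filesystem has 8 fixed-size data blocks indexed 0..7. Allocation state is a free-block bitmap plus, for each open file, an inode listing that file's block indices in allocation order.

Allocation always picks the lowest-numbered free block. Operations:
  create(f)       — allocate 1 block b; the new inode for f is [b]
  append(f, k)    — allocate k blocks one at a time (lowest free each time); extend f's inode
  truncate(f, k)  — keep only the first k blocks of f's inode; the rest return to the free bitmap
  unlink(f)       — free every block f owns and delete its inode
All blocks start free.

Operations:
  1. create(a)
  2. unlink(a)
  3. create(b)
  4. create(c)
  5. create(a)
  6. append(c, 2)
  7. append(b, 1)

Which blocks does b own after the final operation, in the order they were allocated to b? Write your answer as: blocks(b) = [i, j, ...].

create(a): bitmap=F....... | a=[0]
unlink(a): bitmap=........ | 
create(b): bitmap=F....... | b=[0]
create(c): bitmap=FF...... | b=[0] c=[1]
create(a): bitmap=FFF..... | a=[2] b=[0] c=[1]
append(c, 2): bitmap=FFFFF... | a=[2] b=[0] c=[1, 3, 4]
append(b, 1): bitmap=FFFFFF.. | a=[2] b=[0, 5] c=[1, 3, 4]

blocks(b) = [0, 5]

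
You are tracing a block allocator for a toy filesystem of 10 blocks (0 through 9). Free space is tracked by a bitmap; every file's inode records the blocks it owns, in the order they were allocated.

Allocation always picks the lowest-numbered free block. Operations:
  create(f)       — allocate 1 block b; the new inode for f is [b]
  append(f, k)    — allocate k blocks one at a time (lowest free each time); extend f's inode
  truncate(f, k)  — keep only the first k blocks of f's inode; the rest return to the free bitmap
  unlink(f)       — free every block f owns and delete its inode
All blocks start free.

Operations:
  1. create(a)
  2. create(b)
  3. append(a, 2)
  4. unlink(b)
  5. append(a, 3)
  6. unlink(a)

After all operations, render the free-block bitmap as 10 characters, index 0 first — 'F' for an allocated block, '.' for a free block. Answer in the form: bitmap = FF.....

bitmap = ..........

create(a): bitmap=F......... | a=[0]
create(b): bitmap=FF........ | a=[0] b=[1]
append(a, 2): bitmap=FFFF...... | a=[0, 2, 3] b=[1]
unlink(b): bitmap=F.FF...... | a=[0, 2, 3]
append(a, 3): bitmap=FFFFFF.... | a=[0, 2, 3, 1, 4, 5]
unlink(a): bitmap=.......... | 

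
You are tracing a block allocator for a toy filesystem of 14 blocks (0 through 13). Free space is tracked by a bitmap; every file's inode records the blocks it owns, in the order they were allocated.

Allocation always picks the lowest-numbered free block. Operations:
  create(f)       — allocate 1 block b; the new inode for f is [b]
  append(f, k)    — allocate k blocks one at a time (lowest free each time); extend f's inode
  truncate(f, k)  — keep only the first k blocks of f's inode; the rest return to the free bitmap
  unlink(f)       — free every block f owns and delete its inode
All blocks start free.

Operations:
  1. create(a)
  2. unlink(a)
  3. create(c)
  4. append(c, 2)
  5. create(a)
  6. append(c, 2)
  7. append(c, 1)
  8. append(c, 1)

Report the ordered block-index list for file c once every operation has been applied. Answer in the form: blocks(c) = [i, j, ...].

blocks(c) = [0, 1, 2, 4, 5, 6, 7]

create(a): bitmap=F............. | a=[0]
unlink(a): bitmap=.............. | 
create(c): bitmap=F............. | c=[0]
append(c, 2): bitmap=FFF........... | c=[0, 1, 2]
create(a): bitmap=FFFF.......... | a=[3] c=[0, 1, 2]
append(c, 2): bitmap=FFFFFF........ | a=[3] c=[0, 1, 2, 4, 5]
append(c, 1): bitmap=FFFFFFF....... | a=[3] c=[0, 1, 2, 4, 5, 6]
append(c, 1): bitmap=FFFFFFFF...... | a=[3] c=[0, 1, 2, 4, 5, 6, 7]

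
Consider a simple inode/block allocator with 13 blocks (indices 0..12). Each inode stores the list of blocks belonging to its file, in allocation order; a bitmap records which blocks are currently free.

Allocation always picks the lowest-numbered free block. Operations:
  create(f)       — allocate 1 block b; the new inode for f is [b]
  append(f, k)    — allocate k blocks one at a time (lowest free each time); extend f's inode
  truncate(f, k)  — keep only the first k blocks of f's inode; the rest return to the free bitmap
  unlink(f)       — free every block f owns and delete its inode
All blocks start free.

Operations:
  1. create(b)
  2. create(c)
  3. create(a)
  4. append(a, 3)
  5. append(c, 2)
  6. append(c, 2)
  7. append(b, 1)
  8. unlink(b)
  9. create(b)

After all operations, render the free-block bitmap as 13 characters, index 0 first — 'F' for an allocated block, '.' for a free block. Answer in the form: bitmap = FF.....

bitmap = FFFFFFFFFF...

create(b): bitmap=F............ | b=[0]
create(c): bitmap=FF........... | b=[0] c=[1]
create(a): bitmap=FFF.......... | a=[2] b=[0] c=[1]
append(a, 3): bitmap=FFFFFF....... | a=[2, 3, 4, 5] b=[0] c=[1]
append(c, 2): bitmap=FFFFFFFF..... | a=[2, 3, 4, 5] b=[0] c=[1, 6, 7]
append(c, 2): bitmap=FFFFFFFFFF... | a=[2, 3, 4, 5] b=[0] c=[1, 6, 7, 8, 9]
append(b, 1): bitmap=FFFFFFFFFFF.. | a=[2, 3, 4, 5] b=[0, 10] c=[1, 6, 7, 8, 9]
unlink(b): bitmap=.FFFFFFFFF... | a=[2, 3, 4, 5] c=[1, 6, 7, 8, 9]
create(b): bitmap=FFFFFFFFFF... | a=[2, 3, 4, 5] b=[0] c=[1, 6, 7, 8, 9]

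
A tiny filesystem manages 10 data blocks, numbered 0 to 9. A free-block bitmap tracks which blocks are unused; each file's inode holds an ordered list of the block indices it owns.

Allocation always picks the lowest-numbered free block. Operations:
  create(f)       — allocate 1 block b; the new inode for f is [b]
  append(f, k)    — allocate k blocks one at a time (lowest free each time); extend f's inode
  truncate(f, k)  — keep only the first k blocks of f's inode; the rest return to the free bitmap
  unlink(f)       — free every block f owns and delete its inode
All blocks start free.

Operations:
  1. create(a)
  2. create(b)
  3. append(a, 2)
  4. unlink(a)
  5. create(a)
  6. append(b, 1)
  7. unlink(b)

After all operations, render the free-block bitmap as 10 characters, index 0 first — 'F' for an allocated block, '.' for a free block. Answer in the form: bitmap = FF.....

create(a): bitmap=F......... | a=[0]
create(b): bitmap=FF........ | a=[0] b=[1]
append(a, 2): bitmap=FFFF...... | a=[0, 2, 3] b=[1]
unlink(a): bitmap=.F........ | b=[1]
create(a): bitmap=FF........ | a=[0] b=[1]
append(b, 1): bitmap=FFF....... | a=[0] b=[1, 2]
unlink(b): bitmap=F......... | a=[0]

bitmap = F.........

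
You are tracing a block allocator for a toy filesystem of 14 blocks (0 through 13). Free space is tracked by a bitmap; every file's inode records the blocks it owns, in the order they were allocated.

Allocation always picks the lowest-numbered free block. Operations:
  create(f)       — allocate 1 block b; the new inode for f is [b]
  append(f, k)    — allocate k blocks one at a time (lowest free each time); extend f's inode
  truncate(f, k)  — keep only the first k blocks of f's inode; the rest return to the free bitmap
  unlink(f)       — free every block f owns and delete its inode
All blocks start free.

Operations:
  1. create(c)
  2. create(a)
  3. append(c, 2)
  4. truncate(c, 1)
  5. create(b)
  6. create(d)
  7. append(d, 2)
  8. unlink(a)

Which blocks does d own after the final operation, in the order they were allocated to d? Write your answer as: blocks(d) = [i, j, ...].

blocks(d) = [3, 4, 5]

create(c): bitmap=F............. | c=[0]
create(a): bitmap=FF............ | a=[1] c=[0]
append(c, 2): bitmap=FFFF.......... | a=[1] c=[0, 2, 3]
truncate(c, 1): bitmap=FF............ | a=[1] c=[0]
create(b): bitmap=FFF........... | a=[1] b=[2] c=[0]
create(d): bitmap=FFFF.......... | a=[1] b=[2] c=[0] d=[3]
append(d, 2): bitmap=FFFFFF........ | a=[1] b=[2] c=[0] d=[3, 4, 5]
unlink(a): bitmap=F.FFFF........ | b=[2] c=[0] d=[3, 4, 5]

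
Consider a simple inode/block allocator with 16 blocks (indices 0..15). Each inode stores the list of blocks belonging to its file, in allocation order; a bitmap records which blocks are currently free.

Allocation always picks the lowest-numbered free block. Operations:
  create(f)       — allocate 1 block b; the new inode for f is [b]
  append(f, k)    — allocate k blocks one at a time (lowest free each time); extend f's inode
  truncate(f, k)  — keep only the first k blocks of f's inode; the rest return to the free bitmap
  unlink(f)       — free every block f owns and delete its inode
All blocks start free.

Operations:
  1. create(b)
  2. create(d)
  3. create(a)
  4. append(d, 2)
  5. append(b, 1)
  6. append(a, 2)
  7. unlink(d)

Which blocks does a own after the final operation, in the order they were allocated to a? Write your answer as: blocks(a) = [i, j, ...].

  1. create(b)  ⇒  F...............  {b→[0]}
  2. create(d)  ⇒  FF..............  {b→[0]; d→[1]}
  3. create(a)  ⇒  FFF.............  {a→[2]; b→[0]; d→[1]}
  4. append(d, 2)  ⇒  FFFFF...........  {a→[2]; b→[0]; d→[1, 3, 4]}
  5. append(b, 1)  ⇒  FFFFFF..........  {a→[2]; b→[0, 5]; d→[1, 3, 4]}
  6. append(a, 2)  ⇒  FFFFFFFF........  {a→[2, 6, 7]; b→[0, 5]; d→[1, 3, 4]}
  7. unlink(d)  ⇒  F.F..FFF........  {a→[2, 6, 7]; b→[0, 5]}

blocks(a) = [2, 6, 7]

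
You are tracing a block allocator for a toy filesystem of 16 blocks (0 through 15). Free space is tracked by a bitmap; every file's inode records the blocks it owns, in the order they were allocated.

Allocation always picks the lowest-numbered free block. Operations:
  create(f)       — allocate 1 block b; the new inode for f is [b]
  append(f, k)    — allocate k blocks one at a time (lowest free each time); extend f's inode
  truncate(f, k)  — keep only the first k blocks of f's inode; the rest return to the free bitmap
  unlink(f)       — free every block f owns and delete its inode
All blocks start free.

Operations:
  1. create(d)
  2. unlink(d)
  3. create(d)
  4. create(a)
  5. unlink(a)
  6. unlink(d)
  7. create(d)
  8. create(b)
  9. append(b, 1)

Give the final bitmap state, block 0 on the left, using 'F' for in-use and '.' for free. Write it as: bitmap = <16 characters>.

[1] create(d) — d=0 (map F...............)
[2] unlink(d) —  (map ................)
[3] create(d) — d=0 (map F...............)
[4] create(a) — a=1 d=0 (map FF..............)
[5] unlink(a) — d=0 (map F...............)
[6] unlink(d) —  (map ................)
[7] create(d) — d=0 (map F...............)
[8] create(b) — b=1 d=0 (map FF..............)
[9] append(b, 1) — b=1,2 d=0 (map FFF.............)

bitmap = FFF.............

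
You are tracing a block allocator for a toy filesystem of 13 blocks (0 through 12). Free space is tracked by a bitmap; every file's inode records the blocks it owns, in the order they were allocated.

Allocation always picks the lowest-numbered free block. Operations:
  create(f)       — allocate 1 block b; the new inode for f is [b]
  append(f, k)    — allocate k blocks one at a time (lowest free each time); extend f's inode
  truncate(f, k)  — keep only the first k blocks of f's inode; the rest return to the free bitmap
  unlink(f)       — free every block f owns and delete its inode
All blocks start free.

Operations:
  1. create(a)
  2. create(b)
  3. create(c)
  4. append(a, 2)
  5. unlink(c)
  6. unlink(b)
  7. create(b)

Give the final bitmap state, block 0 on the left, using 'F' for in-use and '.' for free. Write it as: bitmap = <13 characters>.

bitmap = FF.FF........

after create(a) → a:[0]  free=[F............]
after create(b) → a:[0], b:[1]  free=[FF...........]
after create(c) → a:[0], b:[1], c:[2]  free=[FFF..........]
after append(a, 2) → a:[0, 3, 4], b:[1], c:[2]  free=[FFFFF........]
after unlink(c) → a:[0, 3, 4], b:[1]  free=[FF.FF........]
after unlink(b) → a:[0, 3, 4]  free=[F..FF........]
after create(b) → a:[0, 3, 4], b:[1]  free=[FF.FF........]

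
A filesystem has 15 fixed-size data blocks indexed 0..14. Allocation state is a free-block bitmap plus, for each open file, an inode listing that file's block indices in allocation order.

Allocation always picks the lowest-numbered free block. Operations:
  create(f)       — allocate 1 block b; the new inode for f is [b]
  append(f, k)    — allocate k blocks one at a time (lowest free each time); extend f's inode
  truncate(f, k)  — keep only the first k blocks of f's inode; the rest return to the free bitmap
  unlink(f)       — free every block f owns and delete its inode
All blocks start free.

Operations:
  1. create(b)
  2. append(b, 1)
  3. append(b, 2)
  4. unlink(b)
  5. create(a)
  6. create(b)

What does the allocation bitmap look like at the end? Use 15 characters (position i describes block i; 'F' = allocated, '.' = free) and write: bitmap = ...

bitmap = FF.............

create(b): bitmap=F.............. | b=[0]
append(b, 1): bitmap=FF............. | b=[0, 1]
append(b, 2): bitmap=FFFF........... | b=[0, 1, 2, 3]
unlink(b): bitmap=............... | 
create(a): bitmap=F.............. | a=[0]
create(b): bitmap=FF............. | a=[0] b=[1]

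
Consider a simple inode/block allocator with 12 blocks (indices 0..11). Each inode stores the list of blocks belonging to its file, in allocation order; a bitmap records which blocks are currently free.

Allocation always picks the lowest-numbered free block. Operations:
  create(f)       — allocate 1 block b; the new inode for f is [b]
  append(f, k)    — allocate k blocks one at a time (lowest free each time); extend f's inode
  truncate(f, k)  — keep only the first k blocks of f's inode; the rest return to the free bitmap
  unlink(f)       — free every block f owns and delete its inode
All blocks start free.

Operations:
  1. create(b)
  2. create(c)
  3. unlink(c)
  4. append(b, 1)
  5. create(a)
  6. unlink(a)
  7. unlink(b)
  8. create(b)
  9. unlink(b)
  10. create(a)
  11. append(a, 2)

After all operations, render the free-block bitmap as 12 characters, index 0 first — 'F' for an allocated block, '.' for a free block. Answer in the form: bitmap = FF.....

  1. create(b)  ⇒  F...........  {b→[0]}
  2. create(c)  ⇒  FF..........  {b→[0]; c→[1]}
  3. unlink(c)  ⇒  F...........  {b→[0]}
  4. append(b, 1)  ⇒  FF..........  {b→[0, 1]}
  5. create(a)  ⇒  FFF.........  {a→[2]; b→[0, 1]}
  6. unlink(a)  ⇒  FF..........  {b→[0, 1]}
  7. unlink(b)  ⇒  ............  {}
  8. create(b)  ⇒  F...........  {b→[0]}
  9. unlink(b)  ⇒  ............  {}
  10. create(a)  ⇒  F...........  {a→[0]}
  11. append(a, 2)  ⇒  FFF.........  {a→[0, 1, 2]}

bitmap = FFF.........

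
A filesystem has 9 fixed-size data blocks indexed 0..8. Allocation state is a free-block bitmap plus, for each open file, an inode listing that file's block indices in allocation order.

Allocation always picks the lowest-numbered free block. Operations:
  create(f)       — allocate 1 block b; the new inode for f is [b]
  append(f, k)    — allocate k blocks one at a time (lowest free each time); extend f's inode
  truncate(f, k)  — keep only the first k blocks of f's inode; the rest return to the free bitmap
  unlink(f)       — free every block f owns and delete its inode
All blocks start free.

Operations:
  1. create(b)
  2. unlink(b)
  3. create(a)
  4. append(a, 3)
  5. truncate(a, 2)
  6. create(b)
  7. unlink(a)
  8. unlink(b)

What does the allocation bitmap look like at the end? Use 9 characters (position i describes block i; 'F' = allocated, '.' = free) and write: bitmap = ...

bitmap = .........

[1] create(b) — b=0 (map F........)
[2] unlink(b) —  (map .........)
[3] create(a) — a=0 (map F........)
[4] append(a, 3) — a=0,1,2,3 (map FFFF.....)
[5] truncate(a, 2) — a=0,1 (map FF.......)
[6] create(b) — a=0,1 b=2 (map FFF......)
[7] unlink(a) — b=2 (map ..F......)
[8] unlink(b) —  (map .........)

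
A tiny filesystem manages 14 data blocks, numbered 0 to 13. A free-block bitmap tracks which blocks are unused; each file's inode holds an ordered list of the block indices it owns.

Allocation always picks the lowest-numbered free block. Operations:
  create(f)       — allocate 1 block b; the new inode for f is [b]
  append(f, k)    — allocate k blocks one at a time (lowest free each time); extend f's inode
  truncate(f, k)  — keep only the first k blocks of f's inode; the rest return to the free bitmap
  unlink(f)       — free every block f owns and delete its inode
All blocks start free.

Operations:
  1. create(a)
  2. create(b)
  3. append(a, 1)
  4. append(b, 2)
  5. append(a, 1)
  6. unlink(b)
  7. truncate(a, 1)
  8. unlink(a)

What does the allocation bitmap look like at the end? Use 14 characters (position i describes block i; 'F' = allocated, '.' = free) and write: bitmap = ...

  1. create(a)  ⇒  F.............  {a→[0]}
  2. create(b)  ⇒  FF............  {a→[0]; b→[1]}
  3. append(a, 1)  ⇒  FFF...........  {a→[0, 2]; b→[1]}
  4. append(b, 2)  ⇒  FFFFF.........  {a→[0, 2]; b→[1, 3, 4]}
  5. append(a, 1)  ⇒  FFFFFF........  {a→[0, 2, 5]; b→[1, 3, 4]}
  6. unlink(b)  ⇒  F.F..F........  {a→[0, 2, 5]}
  7. truncate(a, 1)  ⇒  F.............  {a→[0]}
  8. unlink(a)  ⇒  ..............  {}

bitmap = ..............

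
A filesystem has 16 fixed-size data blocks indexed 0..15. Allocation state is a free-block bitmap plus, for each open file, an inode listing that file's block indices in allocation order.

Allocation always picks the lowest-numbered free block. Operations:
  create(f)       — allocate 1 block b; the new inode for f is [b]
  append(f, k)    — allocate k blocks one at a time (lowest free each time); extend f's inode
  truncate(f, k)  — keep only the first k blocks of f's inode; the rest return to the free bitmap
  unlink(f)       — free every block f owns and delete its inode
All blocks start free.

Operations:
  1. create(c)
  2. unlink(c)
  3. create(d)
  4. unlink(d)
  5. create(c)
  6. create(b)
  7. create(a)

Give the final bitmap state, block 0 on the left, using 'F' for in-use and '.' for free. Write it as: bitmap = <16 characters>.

[1] create(c) — c=0 (map F...............)
[2] unlink(c) —  (map ................)
[3] create(d) — d=0 (map F...............)
[4] unlink(d) —  (map ................)
[5] create(c) — c=0 (map F...............)
[6] create(b) — b=1 c=0 (map FF..............)
[7] create(a) — a=2 b=1 c=0 (map FFF.............)

bitmap = FFF.............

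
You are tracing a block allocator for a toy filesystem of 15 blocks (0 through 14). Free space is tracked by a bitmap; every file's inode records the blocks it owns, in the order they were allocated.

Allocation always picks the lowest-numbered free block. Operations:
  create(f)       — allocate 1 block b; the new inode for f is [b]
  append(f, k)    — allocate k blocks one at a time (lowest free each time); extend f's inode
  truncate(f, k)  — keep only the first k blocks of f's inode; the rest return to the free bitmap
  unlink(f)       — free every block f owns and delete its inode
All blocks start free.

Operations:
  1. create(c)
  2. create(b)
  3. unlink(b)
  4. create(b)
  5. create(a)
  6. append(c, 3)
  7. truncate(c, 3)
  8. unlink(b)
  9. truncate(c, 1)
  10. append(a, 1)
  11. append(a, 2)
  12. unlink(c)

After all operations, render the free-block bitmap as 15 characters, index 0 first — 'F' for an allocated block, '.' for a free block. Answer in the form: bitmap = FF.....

after create(c) → c:[0]  free=[F..............]
after create(b) → b:[1], c:[0]  free=[FF.............]
after unlink(b) → c:[0]  free=[F..............]
after create(b) → b:[1], c:[0]  free=[FF.............]
after create(a) → a:[2], b:[1], c:[0]  free=[FFF............]
after append(c, 3) → a:[2], b:[1], c:[0, 3, 4, 5]  free=[FFFFFF.........]
after truncate(c, 3) → a:[2], b:[1], c:[0, 3, 4]  free=[FFFFF..........]
after unlink(b) → a:[2], c:[0, 3, 4]  free=[F.FFF..........]
after truncate(c, 1) → a:[2], c:[0]  free=[F.F............]
after append(a, 1) → a:[2, 1], c:[0]  free=[FFF............]
after append(a, 2) → a:[2, 1, 3, 4], c:[0]  free=[FFFFF..........]
after unlink(c) → a:[2, 1, 3, 4]  free=[.FFFF..........]

bitmap = .FFFF..........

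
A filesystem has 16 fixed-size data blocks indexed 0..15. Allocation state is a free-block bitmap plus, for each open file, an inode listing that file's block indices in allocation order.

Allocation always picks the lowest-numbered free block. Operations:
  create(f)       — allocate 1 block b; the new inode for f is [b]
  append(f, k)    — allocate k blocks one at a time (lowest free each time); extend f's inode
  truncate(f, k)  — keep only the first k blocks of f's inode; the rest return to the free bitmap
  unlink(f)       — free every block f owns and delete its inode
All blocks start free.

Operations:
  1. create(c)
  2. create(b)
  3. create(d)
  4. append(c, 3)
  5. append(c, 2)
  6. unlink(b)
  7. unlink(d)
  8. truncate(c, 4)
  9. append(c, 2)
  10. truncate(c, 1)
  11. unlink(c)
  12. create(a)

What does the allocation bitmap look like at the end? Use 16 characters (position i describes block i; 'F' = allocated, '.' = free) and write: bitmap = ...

[1] create(c) — c=0 (map F...............)
[2] create(b) — b=1 c=0 (map FF..............)
[3] create(d) — b=1 c=0 d=2 (map FFF.............)
[4] append(c, 3) — b=1 c=0,3,4,5 d=2 (map FFFFFF..........)
[5] append(c, 2) — b=1 c=0,3,4,5,6,7 d=2 (map FFFFFFFF........)
[6] unlink(b) — c=0,3,4,5,6,7 d=2 (map F.FFFFFF........)
[7] unlink(d) — c=0,3,4,5,6,7 (map F..FFFFF........)
[8] truncate(c, 4) — c=0,3,4,5 (map F..FFF..........)
[9] append(c, 2) — c=0,3,4,5,1,2 (map FFFFFF..........)
[10] truncate(c, 1) — c=0 (map F...............)
[11] unlink(c) —  (map ................)
[12] create(a) — a=0 (map F...............)

bitmap = F...............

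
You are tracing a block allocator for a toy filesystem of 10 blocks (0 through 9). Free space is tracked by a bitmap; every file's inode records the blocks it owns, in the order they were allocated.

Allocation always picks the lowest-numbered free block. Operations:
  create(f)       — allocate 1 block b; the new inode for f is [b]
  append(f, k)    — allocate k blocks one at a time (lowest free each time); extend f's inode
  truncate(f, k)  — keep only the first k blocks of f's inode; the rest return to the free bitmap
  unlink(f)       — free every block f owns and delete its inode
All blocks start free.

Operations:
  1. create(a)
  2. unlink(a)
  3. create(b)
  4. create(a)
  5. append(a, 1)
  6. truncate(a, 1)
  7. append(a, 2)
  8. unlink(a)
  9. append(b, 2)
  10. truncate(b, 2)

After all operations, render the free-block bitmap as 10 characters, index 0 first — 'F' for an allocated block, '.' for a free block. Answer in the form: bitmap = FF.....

  1. create(a)  ⇒  F.........  {a→[0]}
  2. unlink(a)  ⇒  ..........  {}
  3. create(b)  ⇒  F.........  {b→[0]}
  4. create(a)  ⇒  FF........  {a→[1]; b→[0]}
  5. append(a, 1)  ⇒  FFF.......  {a→[1, 2]; b→[0]}
  6. truncate(a, 1)  ⇒  FF........  {a→[1]; b→[0]}
  7. append(a, 2)  ⇒  FFFF......  {a→[1, 2, 3]; b→[0]}
  8. unlink(a)  ⇒  F.........  {b→[0]}
  9. append(b, 2)  ⇒  FFF.......  {b→[0, 1, 2]}
  10. truncate(b, 2)  ⇒  FF........  {b→[0, 1]}

bitmap = FF........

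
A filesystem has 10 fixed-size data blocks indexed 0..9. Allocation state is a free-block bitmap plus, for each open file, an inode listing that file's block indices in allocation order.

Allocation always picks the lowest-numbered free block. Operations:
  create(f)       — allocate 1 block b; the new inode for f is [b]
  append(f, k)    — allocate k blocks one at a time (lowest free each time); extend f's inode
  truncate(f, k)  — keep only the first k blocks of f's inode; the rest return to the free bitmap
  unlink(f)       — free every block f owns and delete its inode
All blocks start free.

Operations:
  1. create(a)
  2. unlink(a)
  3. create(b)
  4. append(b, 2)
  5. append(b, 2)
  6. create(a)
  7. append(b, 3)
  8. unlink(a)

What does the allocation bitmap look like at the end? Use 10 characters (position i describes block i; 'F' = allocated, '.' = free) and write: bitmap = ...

bitmap = FFFFF.FFF.

after create(a) → a:[0]  free=[F.........]
after unlink(a) →   free=[..........]
after create(b) → b:[0]  free=[F.........]
after append(b, 2) → b:[0, 1, 2]  free=[FFF.......]
after append(b, 2) → b:[0, 1, 2, 3, 4]  free=[FFFFF.....]
after create(a) → a:[5], b:[0, 1, 2, 3, 4]  free=[FFFFFF....]
after append(b, 3) → a:[5], b:[0, 1, 2, 3, 4, 6, 7, 8]  free=[FFFFFFFFF.]
after unlink(a) → b:[0, 1, 2, 3, 4, 6, 7, 8]  free=[FFFFF.FFF.]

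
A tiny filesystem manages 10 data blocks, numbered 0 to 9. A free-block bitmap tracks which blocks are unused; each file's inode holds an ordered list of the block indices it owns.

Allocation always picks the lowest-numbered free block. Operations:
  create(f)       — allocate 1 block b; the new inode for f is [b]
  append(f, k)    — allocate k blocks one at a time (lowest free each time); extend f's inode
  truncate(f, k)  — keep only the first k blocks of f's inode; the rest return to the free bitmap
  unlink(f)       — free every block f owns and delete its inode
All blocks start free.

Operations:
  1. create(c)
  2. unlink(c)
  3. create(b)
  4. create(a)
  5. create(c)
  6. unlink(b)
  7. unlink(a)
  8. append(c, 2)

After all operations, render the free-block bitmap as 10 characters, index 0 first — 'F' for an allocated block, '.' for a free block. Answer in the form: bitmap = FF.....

  1. create(c)  ⇒  F.........  {c→[0]}
  2. unlink(c)  ⇒  ..........  {}
  3. create(b)  ⇒  F.........  {b→[0]}
  4. create(a)  ⇒  FF........  {a→[1]; b→[0]}
  5. create(c)  ⇒  FFF.......  {a→[1]; b→[0]; c→[2]}
  6. unlink(b)  ⇒  .FF.......  {a→[1]; c→[2]}
  7. unlink(a)  ⇒  ..F.......  {c→[2]}
  8. append(c, 2)  ⇒  FFF.......  {c→[2, 0, 1]}

bitmap = FFF.......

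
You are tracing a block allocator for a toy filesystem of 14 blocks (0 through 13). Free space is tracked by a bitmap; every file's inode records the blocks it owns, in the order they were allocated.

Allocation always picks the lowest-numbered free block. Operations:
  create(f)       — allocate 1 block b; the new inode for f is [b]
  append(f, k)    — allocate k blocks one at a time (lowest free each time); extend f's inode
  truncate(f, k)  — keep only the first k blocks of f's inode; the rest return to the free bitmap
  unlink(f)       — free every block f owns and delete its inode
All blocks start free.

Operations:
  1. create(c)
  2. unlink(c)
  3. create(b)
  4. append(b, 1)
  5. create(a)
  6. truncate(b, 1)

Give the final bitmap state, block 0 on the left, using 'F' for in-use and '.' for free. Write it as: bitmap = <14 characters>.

bitmap = F.F...........

[1] create(c) — c=0 (map F.............)
[2] unlink(c) —  (map ..............)
[3] create(b) — b=0 (map F.............)
[4] append(b, 1) — b=0,1 (map FF............)
[5] create(a) — a=2 b=0,1 (map FFF...........)
[6] truncate(b, 1) — a=2 b=0 (map F.F...........)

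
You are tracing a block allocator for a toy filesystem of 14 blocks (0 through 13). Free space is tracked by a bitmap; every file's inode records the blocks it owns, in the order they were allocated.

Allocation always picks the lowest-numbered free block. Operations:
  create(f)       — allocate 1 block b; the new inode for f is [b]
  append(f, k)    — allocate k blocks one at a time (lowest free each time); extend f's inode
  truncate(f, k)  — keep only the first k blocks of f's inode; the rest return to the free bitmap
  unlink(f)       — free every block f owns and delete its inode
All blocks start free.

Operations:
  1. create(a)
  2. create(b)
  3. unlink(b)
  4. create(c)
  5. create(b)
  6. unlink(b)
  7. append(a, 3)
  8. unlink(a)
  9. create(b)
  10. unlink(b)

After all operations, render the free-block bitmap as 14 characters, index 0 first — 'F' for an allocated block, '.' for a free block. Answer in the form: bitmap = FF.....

bitmap = .F............

  1. create(a)  ⇒  F.............  {a→[0]}
  2. create(b)  ⇒  FF............  {a→[0]; b→[1]}
  3. unlink(b)  ⇒  F.............  {a→[0]}
  4. create(c)  ⇒  FF............  {a→[0]; c→[1]}
  5. create(b)  ⇒  FFF...........  {a→[0]; b→[2]; c→[1]}
  6. unlink(b)  ⇒  FF............  {a→[0]; c→[1]}
  7. append(a, 3)  ⇒  FFFFF.........  {a→[0, 2, 3, 4]; c→[1]}
  8. unlink(a)  ⇒  .F............  {c→[1]}
  9. create(b)  ⇒  FF............  {b→[0]; c→[1]}
  10. unlink(b)  ⇒  .F............  {c→[1]}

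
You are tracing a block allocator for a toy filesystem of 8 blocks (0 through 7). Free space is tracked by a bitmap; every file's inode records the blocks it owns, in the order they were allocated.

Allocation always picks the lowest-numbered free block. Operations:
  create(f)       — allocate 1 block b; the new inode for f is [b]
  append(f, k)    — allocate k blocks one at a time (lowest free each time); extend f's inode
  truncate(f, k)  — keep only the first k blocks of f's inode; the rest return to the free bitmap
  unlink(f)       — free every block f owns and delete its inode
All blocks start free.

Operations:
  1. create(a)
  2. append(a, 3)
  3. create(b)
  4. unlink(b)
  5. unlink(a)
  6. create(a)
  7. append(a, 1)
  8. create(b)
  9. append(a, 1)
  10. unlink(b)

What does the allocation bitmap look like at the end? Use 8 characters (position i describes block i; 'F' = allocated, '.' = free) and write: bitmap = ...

[1] create(a) — a=0 (map F.......)
[2] append(a, 3) — a=0,1,2,3 (map FFFF....)
[3] create(b) — a=0,1,2,3 b=4 (map FFFFF...)
[4] unlink(b) — a=0,1,2,3 (map FFFF....)
[5] unlink(a) —  (map ........)
[6] create(a) — a=0 (map F.......)
[7] append(a, 1) — a=0,1 (map FF......)
[8] create(b) — a=0,1 b=2 (map FFF.....)
[9] append(a, 1) — a=0,1,3 b=2 (map FFFF....)
[10] unlink(b) — a=0,1,3 (map FF.F....)

bitmap = FF.F....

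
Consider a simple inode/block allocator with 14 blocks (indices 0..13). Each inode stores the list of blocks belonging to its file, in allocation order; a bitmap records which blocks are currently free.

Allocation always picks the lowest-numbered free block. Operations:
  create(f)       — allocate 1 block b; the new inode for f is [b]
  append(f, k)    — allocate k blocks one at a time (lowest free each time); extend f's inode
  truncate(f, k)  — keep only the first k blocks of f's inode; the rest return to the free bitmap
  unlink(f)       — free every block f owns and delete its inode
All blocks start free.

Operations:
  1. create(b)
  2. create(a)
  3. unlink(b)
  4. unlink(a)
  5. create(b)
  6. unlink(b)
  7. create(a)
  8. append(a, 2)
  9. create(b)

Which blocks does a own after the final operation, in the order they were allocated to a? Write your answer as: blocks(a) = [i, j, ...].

blocks(a) = [0, 1, 2]

[1] create(b) — b=0 (map F.............)
[2] create(a) — a=1 b=0 (map FF............)
[3] unlink(b) — a=1 (map .F............)
[4] unlink(a) —  (map ..............)
[5] create(b) — b=0 (map F.............)
[6] unlink(b) —  (map ..............)
[7] create(a) — a=0 (map F.............)
[8] append(a, 2) — a=0,1,2 (map FFF...........)
[9] create(b) — a=0,1,2 b=3 (map FFFF..........)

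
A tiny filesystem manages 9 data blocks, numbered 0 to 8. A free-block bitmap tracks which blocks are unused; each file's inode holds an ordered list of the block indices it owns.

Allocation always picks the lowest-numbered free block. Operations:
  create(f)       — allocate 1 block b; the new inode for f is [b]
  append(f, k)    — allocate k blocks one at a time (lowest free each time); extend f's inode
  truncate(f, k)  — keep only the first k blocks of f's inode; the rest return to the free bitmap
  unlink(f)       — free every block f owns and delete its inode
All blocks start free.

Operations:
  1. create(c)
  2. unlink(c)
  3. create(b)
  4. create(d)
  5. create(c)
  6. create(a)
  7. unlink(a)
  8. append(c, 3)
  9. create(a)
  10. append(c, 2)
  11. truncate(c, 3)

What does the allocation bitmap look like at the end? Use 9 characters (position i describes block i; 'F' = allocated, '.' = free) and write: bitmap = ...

bitmap = FFFFF.F..

create(c): bitmap=F........ | c=[0]
unlink(c): bitmap=......... | 
create(b): bitmap=F........ | b=[0]
create(d): bitmap=FF....... | b=[0] d=[1]
create(c): bitmap=FFF...... | b=[0] c=[2] d=[1]
create(a): bitmap=FFFF..... | a=[3] b=[0] c=[2] d=[1]
unlink(a): bitmap=FFF...... | b=[0] c=[2] d=[1]
append(c, 3): bitmap=FFFFFF... | b=[0] c=[2, 3, 4, 5] d=[1]
create(a): bitmap=FFFFFFF.. | a=[6] b=[0] c=[2, 3, 4, 5] d=[1]
append(c, 2): bitmap=FFFFFFFFF | a=[6] b=[0] c=[2, 3, 4, 5, 7, 8] d=[1]
truncate(c, 3): bitmap=FFFFF.F.. | a=[6] b=[0] c=[2, 3, 4] d=[1]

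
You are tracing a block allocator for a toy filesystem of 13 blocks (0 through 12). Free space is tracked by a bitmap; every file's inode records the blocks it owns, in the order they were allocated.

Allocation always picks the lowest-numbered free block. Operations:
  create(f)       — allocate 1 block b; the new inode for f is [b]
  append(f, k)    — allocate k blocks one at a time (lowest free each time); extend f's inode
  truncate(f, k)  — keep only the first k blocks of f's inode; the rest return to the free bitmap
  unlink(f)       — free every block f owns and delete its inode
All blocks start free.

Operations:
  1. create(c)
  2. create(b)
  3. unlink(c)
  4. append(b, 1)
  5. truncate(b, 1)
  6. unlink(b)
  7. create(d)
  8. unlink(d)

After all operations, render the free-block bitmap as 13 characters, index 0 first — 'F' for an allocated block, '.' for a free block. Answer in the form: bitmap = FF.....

bitmap = .............

after create(c) → c:[0]  free=[F............]
after create(b) → b:[1], c:[0]  free=[FF...........]
after unlink(c) → b:[1]  free=[.F...........]
after append(b, 1) → b:[1, 0]  free=[FF...........]
after truncate(b, 1) → b:[1]  free=[.F...........]
after unlink(b) →   free=[.............]
after create(d) → d:[0]  free=[F............]
after unlink(d) →   free=[.............]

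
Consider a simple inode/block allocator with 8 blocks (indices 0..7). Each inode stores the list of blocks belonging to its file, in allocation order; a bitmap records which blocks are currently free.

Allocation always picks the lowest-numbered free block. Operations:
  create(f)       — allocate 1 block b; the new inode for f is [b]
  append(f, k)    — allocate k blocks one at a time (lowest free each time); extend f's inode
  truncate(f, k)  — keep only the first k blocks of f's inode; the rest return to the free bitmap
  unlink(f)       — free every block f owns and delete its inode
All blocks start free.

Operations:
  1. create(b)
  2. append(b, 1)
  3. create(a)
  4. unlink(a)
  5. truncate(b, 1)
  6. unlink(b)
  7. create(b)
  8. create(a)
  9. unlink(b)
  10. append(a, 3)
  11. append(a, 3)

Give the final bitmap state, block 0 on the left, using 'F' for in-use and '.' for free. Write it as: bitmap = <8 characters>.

bitmap = FFFFFFF.

after create(b) → b:[0]  free=[F.......]
after append(b, 1) → b:[0, 1]  free=[FF......]
after create(a) → a:[2], b:[0, 1]  free=[FFF.....]
after unlink(a) → b:[0, 1]  free=[FF......]
after truncate(b, 1) → b:[0]  free=[F.......]
after unlink(b) →   free=[........]
after create(b) → b:[0]  free=[F.......]
after create(a) → a:[1], b:[0]  free=[FF......]
after unlink(b) → a:[1]  free=[.F......]
after append(a, 3) → a:[1, 0, 2, 3]  free=[FFFF....]
after append(a, 3) → a:[1, 0, 2, 3, 4, 5, 6]  free=[FFFFFFF.]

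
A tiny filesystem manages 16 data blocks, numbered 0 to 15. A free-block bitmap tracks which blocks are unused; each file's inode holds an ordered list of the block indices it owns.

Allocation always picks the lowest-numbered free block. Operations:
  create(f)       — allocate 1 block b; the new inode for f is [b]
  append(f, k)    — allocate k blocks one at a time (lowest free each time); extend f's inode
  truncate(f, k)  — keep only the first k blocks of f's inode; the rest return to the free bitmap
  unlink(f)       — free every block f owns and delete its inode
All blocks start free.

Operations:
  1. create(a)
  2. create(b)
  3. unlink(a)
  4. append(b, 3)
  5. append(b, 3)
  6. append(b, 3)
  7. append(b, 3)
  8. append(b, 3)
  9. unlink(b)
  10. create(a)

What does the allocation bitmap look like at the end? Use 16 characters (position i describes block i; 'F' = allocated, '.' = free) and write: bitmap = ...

create(a): bitmap=F............... | a=[0]
create(b): bitmap=FF.............. | a=[0] b=[1]
unlink(a): bitmap=.F.............. | b=[1]
append(b, 3): bitmap=FFFF............ | b=[1, 0, 2, 3]
append(b, 3): bitmap=FFFFFFF......... | b=[1, 0, 2, 3, 4, 5, 6]
append(b, 3): bitmap=FFFFFFFFFF...... | b=[1, 0, 2, 3, 4, 5, 6, 7, 8, 9]
append(b, 3): bitmap=FFFFFFFFFFFFF... | b=[1, 0, 2, 3, 4, 5, 6, 7, 8, 9, 10, 11, 12]
append(b, 3): bitmap=FFFFFFFFFFFFFFFF | b=[1, 0, 2, 3, 4, 5, 6, 7, 8, 9, 10, 11, 12, 13, 14, 15]
unlink(b): bitmap=................ | 
create(a): bitmap=F............... | a=[0]

bitmap = F...............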